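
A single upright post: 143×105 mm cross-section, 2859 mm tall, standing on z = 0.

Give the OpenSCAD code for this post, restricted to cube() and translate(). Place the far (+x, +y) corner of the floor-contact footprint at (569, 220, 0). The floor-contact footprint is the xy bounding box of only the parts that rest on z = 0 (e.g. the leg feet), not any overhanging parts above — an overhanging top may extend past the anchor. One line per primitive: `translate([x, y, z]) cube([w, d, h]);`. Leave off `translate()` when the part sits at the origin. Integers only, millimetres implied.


translate([426, 115, 0]) cube([143, 105, 2859]);


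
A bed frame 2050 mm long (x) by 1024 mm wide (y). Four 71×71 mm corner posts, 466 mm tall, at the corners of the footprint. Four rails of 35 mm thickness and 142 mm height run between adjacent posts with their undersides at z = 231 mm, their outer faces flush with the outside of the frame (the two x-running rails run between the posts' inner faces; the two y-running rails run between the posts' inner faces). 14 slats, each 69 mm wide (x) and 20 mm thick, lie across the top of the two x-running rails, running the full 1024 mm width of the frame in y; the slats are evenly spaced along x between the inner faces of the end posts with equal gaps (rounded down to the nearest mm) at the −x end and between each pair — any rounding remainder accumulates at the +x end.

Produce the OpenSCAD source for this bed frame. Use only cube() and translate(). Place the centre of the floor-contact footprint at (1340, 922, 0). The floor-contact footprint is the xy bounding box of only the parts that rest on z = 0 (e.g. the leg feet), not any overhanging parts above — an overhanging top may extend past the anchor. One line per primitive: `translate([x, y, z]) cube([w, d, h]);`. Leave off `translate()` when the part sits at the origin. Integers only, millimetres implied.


translate([315, 410, 0]) cube([71, 71, 466]);
translate([315, 1363, 0]) cube([71, 71, 466]);
translate([2294, 410, 0]) cube([71, 71, 466]);
translate([2294, 1363, 0]) cube([71, 71, 466]);
translate([386, 410, 231]) cube([1908, 35, 142]);
translate([386, 1399, 231]) cube([1908, 35, 142]);
translate([315, 481, 231]) cube([35, 882, 142]);
translate([2330, 481, 231]) cube([35, 882, 142]);
translate([448, 410, 373]) cube([69, 1024, 20]);
translate([579, 410, 373]) cube([69, 1024, 20]);
translate([710, 410, 373]) cube([69, 1024, 20]);
translate([841, 410, 373]) cube([69, 1024, 20]);
translate([972, 410, 373]) cube([69, 1024, 20]);
translate([1103, 410, 373]) cube([69, 1024, 20]);
translate([1234, 410, 373]) cube([69, 1024, 20]);
translate([1365, 410, 373]) cube([69, 1024, 20]);
translate([1496, 410, 373]) cube([69, 1024, 20]);
translate([1627, 410, 373]) cube([69, 1024, 20]);
translate([1758, 410, 373]) cube([69, 1024, 20]);
translate([1889, 410, 373]) cube([69, 1024, 20]);
translate([2020, 410, 373]) cube([69, 1024, 20]);
translate([2151, 410, 373]) cube([69, 1024, 20]);


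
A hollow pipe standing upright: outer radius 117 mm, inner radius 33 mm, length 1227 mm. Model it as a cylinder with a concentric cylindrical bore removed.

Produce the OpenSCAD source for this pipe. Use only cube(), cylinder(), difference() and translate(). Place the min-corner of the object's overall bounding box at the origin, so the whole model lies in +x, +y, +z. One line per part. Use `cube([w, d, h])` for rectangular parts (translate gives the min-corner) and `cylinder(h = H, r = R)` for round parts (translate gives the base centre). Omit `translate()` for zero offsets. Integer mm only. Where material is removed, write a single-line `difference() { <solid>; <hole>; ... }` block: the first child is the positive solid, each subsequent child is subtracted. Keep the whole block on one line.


difference() { translate([117, 117, 0]) cylinder(h = 1227, r = 117); translate([117, 117, 0]) cylinder(h = 1227, r = 33); }


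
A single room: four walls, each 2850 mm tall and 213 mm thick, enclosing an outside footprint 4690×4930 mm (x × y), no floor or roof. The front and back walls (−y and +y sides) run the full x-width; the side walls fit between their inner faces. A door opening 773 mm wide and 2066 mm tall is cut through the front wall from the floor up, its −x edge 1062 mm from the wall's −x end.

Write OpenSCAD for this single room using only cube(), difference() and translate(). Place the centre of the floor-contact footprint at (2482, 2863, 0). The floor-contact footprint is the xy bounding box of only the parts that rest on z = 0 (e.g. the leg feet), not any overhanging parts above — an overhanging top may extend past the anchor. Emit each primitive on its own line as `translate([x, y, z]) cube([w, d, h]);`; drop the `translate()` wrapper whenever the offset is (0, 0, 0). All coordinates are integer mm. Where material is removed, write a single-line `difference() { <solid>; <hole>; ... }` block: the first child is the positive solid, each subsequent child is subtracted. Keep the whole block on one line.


difference() { translate([137, 398, 0]) cube([4690, 213, 2850]); translate([1199, 398, 0]) cube([773, 213, 2066]); }
translate([137, 5115, 0]) cube([4690, 213, 2850]);
translate([137, 611, 0]) cube([213, 4504, 2850]);
translate([4614, 611, 0]) cube([213, 4504, 2850]);


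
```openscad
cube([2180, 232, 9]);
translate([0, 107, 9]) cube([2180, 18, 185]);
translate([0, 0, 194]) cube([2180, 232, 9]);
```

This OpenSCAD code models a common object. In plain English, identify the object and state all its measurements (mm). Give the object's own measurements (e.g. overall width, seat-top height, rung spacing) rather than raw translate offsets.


An I-beam lying along x, 2180 mm long. Overall section height 203 mm. Two flanges 232 mm wide (y) and 9 mm thick, one on the floor and one at the top; a web 18 mm thick runs between them, centred on the flange width.


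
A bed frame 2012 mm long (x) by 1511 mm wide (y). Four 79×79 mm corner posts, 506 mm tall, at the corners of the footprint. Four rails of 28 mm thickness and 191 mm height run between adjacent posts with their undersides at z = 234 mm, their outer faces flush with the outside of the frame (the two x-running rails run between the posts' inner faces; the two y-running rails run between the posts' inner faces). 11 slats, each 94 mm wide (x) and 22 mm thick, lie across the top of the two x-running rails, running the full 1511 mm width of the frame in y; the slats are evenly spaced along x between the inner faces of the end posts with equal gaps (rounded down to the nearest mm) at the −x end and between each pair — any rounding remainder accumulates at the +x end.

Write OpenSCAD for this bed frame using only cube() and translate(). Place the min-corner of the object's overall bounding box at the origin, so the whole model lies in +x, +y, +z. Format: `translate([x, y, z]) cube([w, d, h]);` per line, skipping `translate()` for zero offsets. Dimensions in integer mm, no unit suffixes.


cube([79, 79, 506]);
translate([0, 1432, 0]) cube([79, 79, 506]);
translate([1933, 0, 0]) cube([79, 79, 506]);
translate([1933, 1432, 0]) cube([79, 79, 506]);
translate([79, 0, 234]) cube([1854, 28, 191]);
translate([79, 1483, 234]) cube([1854, 28, 191]);
translate([0, 79, 234]) cube([28, 1353, 191]);
translate([1984, 79, 234]) cube([28, 1353, 191]);
translate([147, 0, 425]) cube([94, 1511, 22]);
translate([309, 0, 425]) cube([94, 1511, 22]);
translate([471, 0, 425]) cube([94, 1511, 22]);
translate([633, 0, 425]) cube([94, 1511, 22]);
translate([795, 0, 425]) cube([94, 1511, 22]);
translate([957, 0, 425]) cube([94, 1511, 22]);
translate([1119, 0, 425]) cube([94, 1511, 22]);
translate([1281, 0, 425]) cube([94, 1511, 22]);
translate([1443, 0, 425]) cube([94, 1511, 22]);
translate([1605, 0, 425]) cube([94, 1511, 22]);
translate([1767, 0, 425]) cube([94, 1511, 22]);


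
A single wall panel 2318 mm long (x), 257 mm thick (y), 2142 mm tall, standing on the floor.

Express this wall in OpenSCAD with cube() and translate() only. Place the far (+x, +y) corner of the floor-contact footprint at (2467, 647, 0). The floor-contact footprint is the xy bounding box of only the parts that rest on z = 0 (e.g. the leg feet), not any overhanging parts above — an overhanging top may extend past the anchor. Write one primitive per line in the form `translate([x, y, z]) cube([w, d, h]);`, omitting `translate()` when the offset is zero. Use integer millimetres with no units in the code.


translate([149, 390, 0]) cube([2318, 257, 2142]);


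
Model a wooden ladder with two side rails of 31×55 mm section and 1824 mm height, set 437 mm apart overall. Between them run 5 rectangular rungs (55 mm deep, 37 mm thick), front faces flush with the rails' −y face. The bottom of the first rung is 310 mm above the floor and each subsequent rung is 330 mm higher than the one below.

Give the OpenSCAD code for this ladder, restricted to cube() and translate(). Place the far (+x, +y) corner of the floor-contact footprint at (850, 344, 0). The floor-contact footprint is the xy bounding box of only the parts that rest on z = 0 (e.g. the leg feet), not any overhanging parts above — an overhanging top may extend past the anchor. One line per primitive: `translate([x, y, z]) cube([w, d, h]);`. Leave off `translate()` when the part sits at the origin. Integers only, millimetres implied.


// rung span = 437 - 2*31 = 375
// rung[k] z = 310 + k*330
translate([413, 289, 0]) cube([31, 55, 1824]);
translate([819, 289, 0]) cube([31, 55, 1824]);
translate([444, 289, 310]) cube([375, 55, 37]);
translate([444, 289, 640]) cube([375, 55, 37]);
translate([444, 289, 970]) cube([375, 55, 37]);
translate([444, 289, 1300]) cube([375, 55, 37]);
translate([444, 289, 1630]) cube([375, 55, 37]);


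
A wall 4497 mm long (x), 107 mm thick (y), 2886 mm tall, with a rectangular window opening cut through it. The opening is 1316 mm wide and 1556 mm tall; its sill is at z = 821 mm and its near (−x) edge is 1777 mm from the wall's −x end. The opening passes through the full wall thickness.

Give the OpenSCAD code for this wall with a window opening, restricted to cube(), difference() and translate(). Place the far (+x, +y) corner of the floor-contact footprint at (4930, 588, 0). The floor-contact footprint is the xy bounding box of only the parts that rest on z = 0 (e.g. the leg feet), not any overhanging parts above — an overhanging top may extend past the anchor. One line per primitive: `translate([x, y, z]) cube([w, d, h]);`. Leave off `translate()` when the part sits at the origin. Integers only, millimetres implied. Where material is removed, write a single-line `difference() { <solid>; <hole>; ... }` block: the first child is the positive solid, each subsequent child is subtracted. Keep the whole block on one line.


difference() { translate([433, 481, 0]) cube([4497, 107, 2886]); translate([2210, 481, 821]) cube([1316, 107, 1556]); }


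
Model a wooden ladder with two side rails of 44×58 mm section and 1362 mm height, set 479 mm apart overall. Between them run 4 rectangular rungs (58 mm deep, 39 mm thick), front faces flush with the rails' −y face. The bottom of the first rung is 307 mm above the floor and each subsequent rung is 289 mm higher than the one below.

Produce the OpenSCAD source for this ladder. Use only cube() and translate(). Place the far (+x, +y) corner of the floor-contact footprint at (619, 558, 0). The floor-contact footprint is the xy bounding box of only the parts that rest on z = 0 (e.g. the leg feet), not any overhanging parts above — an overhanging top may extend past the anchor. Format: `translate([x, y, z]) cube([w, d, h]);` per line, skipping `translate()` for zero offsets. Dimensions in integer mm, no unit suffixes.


translate([140, 500, 0]) cube([44, 58, 1362]);
translate([575, 500, 0]) cube([44, 58, 1362]);
translate([184, 500, 307]) cube([391, 58, 39]);
translate([184, 500, 596]) cube([391, 58, 39]);
translate([184, 500, 885]) cube([391, 58, 39]);
translate([184, 500, 1174]) cube([391, 58, 39]);


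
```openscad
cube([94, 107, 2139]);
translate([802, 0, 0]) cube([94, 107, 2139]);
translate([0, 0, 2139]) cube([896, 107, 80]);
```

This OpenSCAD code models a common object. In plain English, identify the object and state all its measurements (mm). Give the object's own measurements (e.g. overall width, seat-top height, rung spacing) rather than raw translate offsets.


A door frame. The clear opening is 708 mm wide and 2139 mm high. Two 94 mm wide jambs, 107 mm deep, stand either side of the opening from the floor to the top of the opening. A 80 mm thick head sits across the top of both jambs, spanning the full outside width of the frame.


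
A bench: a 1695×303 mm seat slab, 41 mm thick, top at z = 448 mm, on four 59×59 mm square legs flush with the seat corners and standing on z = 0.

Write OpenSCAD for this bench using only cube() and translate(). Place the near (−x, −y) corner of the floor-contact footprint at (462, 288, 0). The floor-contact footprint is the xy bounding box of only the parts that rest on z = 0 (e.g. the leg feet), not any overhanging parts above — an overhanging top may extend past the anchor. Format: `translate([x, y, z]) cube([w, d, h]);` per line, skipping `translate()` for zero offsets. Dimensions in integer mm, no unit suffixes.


// leg_h = 448 − 41 = 407
translate([462, 288, 407]) cube([1695, 303, 41]);
translate([462, 288, 0]) cube([59, 59, 407]);
translate([462, 532, 0]) cube([59, 59, 407]);
translate([2098, 288, 0]) cube([59, 59, 407]);
translate([2098, 532, 0]) cube([59, 59, 407]);


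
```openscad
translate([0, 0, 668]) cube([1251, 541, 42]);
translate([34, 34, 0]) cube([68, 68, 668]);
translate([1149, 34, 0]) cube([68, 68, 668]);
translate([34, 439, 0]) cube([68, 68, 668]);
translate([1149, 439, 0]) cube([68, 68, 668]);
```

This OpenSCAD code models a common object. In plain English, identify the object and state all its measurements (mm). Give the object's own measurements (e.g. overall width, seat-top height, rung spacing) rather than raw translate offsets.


A table: top 1251 mm (x) × 541 mm (y), 42 mm thick, upper face at z = 710 mm, on four 68×68 mm square legs, each inset 34 mm from the nearest pair of top edges from z = 0 to the bottom of the top.


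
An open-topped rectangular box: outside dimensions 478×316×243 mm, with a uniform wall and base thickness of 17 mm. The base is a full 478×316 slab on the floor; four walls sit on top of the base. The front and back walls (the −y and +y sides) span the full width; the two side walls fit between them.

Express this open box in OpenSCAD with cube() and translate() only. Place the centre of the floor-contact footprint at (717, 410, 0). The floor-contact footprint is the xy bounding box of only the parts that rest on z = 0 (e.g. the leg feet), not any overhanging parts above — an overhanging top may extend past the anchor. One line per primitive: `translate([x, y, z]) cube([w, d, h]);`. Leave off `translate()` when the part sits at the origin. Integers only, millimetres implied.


translate([478, 252, 0]) cube([478, 316, 17]);
translate([478, 252, 17]) cube([478, 17, 226]);
translate([478, 551, 17]) cube([478, 17, 226]);
translate([478, 269, 17]) cube([17, 282, 226]);
translate([939, 269, 17]) cube([17, 282, 226]);


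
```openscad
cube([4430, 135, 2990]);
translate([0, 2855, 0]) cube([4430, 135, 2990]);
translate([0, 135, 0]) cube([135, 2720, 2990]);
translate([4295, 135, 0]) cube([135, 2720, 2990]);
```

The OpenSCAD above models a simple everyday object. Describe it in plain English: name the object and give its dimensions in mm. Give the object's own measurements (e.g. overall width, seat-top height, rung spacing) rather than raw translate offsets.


The wall frame of a small rectangular building: four walls, each 2990 mm tall and 135 mm thick, enclosing a footprint 4430 mm (x) by 2990 mm (y) outside-to-outside, with no floor or roof. The front and back walls (the −y and +y sides) span the full width; the two side walls fit between them.


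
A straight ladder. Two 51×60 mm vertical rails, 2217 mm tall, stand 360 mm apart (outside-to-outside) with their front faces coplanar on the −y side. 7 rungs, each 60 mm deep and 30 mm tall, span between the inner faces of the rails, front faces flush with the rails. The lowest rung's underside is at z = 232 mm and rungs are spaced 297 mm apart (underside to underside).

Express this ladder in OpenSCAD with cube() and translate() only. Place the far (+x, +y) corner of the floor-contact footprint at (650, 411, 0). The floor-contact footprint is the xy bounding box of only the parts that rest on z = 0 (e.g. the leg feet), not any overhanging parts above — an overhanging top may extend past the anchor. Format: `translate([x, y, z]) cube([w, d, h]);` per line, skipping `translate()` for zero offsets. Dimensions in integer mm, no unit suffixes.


translate([290, 351, 0]) cube([51, 60, 2217]);
translate([599, 351, 0]) cube([51, 60, 2217]);
translate([341, 351, 232]) cube([258, 60, 30]);
translate([341, 351, 529]) cube([258, 60, 30]);
translate([341, 351, 826]) cube([258, 60, 30]);
translate([341, 351, 1123]) cube([258, 60, 30]);
translate([341, 351, 1420]) cube([258, 60, 30]);
translate([341, 351, 1717]) cube([258, 60, 30]);
translate([341, 351, 2014]) cube([258, 60, 30]);


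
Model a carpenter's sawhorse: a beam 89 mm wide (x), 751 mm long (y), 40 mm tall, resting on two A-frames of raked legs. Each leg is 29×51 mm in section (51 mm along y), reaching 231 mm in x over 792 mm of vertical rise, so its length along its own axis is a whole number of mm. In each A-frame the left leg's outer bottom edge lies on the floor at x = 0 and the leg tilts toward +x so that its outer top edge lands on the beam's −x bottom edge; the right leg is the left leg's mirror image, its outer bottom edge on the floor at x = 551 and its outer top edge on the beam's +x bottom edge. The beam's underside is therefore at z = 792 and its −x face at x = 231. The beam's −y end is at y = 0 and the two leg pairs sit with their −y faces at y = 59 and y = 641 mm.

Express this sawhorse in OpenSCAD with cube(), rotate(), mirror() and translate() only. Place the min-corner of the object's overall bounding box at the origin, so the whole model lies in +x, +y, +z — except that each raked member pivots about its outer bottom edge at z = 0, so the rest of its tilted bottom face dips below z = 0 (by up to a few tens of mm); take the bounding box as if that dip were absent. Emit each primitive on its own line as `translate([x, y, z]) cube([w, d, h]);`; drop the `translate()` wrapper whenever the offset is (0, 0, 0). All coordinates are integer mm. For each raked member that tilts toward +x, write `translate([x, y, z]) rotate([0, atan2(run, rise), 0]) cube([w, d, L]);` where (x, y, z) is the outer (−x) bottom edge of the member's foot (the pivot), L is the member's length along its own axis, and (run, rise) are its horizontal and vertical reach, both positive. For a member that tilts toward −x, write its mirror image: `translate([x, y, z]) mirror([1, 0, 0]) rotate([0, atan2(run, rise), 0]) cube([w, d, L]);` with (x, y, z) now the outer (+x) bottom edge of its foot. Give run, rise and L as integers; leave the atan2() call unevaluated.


translate([231, 0, 792]) cube([89, 751, 40]);
translate([0, 59, 0]) rotate([0, atan2(231, 792), 0]) cube([29, 51, 825]);
translate([551, 59, 0]) mirror([1, 0, 0]) rotate([0, atan2(231, 792), 0]) cube([29, 51, 825]);
translate([0, 641, 0]) rotate([0, atan2(231, 792), 0]) cube([29, 51, 825]);
translate([551, 641, 0]) mirror([1, 0, 0]) rotate([0, atan2(231, 792), 0]) cube([29, 51, 825]);


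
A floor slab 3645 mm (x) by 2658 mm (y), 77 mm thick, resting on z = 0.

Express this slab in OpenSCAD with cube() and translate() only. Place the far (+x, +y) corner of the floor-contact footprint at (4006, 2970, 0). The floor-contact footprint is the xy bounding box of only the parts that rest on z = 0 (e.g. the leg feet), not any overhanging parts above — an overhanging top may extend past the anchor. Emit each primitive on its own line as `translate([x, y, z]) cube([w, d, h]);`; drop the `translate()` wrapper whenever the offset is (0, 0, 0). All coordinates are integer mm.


translate([361, 312, 0]) cube([3645, 2658, 77]);


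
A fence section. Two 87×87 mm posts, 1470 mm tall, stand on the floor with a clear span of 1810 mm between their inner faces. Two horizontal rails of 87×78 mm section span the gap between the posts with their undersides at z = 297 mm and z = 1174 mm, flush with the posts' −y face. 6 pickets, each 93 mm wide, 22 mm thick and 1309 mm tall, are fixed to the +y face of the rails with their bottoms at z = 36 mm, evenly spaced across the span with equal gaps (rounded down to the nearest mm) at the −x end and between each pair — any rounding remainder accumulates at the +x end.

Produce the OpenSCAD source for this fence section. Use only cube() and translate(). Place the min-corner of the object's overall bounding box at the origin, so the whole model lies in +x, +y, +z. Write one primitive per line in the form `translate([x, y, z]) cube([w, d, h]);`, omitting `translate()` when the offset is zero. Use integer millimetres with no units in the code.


cube([87, 87, 1470]);
translate([1897, 0, 0]) cube([87, 87, 1470]);
translate([87, 0, 297]) cube([1810, 87, 78]);
translate([87, 0, 1174]) cube([1810, 87, 78]);
translate([265, 87, 36]) cube([93, 22, 1309]);
translate([536, 87, 36]) cube([93, 22, 1309]);
translate([807, 87, 36]) cube([93, 22, 1309]);
translate([1078, 87, 36]) cube([93, 22, 1309]);
translate([1349, 87, 36]) cube([93, 22, 1309]);
translate([1620, 87, 36]) cube([93, 22, 1309]);


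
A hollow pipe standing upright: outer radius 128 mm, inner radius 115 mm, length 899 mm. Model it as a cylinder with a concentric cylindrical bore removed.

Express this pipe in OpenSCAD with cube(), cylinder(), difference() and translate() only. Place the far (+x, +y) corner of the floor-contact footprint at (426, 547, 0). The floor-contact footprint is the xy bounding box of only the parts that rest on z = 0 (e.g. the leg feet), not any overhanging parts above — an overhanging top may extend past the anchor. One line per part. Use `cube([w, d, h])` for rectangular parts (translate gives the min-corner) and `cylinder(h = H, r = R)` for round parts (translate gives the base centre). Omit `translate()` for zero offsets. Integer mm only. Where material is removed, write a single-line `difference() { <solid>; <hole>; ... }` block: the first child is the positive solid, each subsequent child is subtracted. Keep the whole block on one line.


difference() { translate([298, 419, 0]) cylinder(h = 899, r = 128); translate([298, 419, 0]) cylinder(h = 899, r = 115); }


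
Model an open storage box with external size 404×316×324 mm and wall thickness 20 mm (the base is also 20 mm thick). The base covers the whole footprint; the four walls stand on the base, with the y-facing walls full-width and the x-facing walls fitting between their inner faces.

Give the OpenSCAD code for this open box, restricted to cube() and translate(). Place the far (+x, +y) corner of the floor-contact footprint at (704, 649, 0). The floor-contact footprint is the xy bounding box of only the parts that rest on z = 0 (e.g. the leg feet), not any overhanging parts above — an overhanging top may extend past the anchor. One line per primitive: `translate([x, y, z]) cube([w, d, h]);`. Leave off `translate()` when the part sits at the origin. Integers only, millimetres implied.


translate([300, 333, 0]) cube([404, 316, 20]);
translate([300, 333, 20]) cube([404, 20, 304]);
translate([300, 629, 20]) cube([404, 20, 304]);
translate([300, 353, 20]) cube([20, 276, 304]);
translate([684, 353, 20]) cube([20, 276, 304]);


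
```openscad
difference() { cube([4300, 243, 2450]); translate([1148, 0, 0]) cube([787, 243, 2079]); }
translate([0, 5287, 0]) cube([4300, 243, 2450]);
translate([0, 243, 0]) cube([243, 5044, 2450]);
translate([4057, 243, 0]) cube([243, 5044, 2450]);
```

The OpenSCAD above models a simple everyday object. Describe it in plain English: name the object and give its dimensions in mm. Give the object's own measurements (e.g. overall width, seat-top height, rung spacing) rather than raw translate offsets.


A single room: four walls, each 2450 mm tall and 243 mm thick, enclosing an outside footprint 4300×5530 mm (x × y), no floor or roof. The front and back walls (−y and +y sides) run the full x-width; the side walls fit between their inner faces. A door opening 787 mm wide and 2079 mm tall is cut through the front wall from the floor up, its −x edge 1148 mm from the wall's −x end.


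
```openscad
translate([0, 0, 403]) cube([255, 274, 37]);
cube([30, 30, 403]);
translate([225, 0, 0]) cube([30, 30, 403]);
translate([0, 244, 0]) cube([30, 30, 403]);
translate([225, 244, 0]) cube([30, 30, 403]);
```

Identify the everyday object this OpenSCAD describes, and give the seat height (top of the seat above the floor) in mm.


A stool. The seat height is 440 mm.

A 255×274×37 slab at z = 403 on four corner posts — a stool. The seat top is 403 + 37 = 440 mm.


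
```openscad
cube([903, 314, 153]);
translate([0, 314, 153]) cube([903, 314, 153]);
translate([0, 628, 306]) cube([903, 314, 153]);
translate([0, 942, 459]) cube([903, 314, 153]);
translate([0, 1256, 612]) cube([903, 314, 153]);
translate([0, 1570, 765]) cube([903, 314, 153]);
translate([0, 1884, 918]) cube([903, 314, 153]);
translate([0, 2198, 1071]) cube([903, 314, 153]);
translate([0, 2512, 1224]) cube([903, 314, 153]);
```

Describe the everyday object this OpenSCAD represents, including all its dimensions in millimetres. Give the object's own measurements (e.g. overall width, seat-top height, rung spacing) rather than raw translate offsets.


A straight staircase of 9 solid steps. Each step is 903 mm wide (x), 314 mm deep (y, the going) and 153 mm tall (the rise). The first step rests on the floor; each subsequent step sits one going further in +y and one rise higher in +z, directly behind and above the previous step with no overlap.


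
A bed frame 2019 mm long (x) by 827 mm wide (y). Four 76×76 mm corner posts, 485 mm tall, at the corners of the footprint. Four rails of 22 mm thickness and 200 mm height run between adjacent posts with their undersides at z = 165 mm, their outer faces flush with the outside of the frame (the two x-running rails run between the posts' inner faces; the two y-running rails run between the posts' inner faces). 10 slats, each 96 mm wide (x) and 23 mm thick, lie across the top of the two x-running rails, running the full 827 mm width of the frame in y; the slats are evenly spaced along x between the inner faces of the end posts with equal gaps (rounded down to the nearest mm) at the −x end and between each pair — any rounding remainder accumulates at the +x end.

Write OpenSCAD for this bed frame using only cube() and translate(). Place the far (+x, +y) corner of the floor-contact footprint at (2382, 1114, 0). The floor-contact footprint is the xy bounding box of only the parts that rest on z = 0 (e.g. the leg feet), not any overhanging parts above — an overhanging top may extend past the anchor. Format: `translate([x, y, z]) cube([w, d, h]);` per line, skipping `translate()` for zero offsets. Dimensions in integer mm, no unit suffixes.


translate([363, 287, 0]) cube([76, 76, 485]);
translate([363, 1038, 0]) cube([76, 76, 485]);
translate([2306, 287, 0]) cube([76, 76, 485]);
translate([2306, 1038, 0]) cube([76, 76, 485]);
translate([439, 287, 165]) cube([1867, 22, 200]);
translate([439, 1092, 165]) cube([1867, 22, 200]);
translate([363, 363, 165]) cube([22, 675, 200]);
translate([2360, 363, 165]) cube([22, 675, 200]);
translate([521, 287, 365]) cube([96, 827, 23]);
translate([699, 287, 365]) cube([96, 827, 23]);
translate([877, 287, 365]) cube([96, 827, 23]);
translate([1055, 287, 365]) cube([96, 827, 23]);
translate([1233, 287, 365]) cube([96, 827, 23]);
translate([1411, 287, 365]) cube([96, 827, 23]);
translate([1589, 287, 365]) cube([96, 827, 23]);
translate([1767, 287, 365]) cube([96, 827, 23]);
translate([1945, 287, 365]) cube([96, 827, 23]);
translate([2123, 287, 365]) cube([96, 827, 23]);


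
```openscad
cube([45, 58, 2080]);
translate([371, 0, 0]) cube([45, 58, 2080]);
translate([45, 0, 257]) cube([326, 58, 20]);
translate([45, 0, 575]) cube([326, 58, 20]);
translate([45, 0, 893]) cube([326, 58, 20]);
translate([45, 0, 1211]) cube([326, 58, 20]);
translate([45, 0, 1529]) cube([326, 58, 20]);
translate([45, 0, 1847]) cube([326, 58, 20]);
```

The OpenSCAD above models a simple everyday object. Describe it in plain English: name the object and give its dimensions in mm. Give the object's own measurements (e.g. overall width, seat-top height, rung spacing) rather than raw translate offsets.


A straight ladder. Two 45×58 mm vertical rails, 2080 mm tall, stand 416 mm apart (outside-to-outside) with their front faces coplanar on the −y side. 6 rungs, each 58 mm deep and 20 mm tall, span between the inner faces of the rails, front faces flush with the rails. The lowest rung's underside is at z = 257 mm and rungs are spaced 318 mm apart (underside to underside).


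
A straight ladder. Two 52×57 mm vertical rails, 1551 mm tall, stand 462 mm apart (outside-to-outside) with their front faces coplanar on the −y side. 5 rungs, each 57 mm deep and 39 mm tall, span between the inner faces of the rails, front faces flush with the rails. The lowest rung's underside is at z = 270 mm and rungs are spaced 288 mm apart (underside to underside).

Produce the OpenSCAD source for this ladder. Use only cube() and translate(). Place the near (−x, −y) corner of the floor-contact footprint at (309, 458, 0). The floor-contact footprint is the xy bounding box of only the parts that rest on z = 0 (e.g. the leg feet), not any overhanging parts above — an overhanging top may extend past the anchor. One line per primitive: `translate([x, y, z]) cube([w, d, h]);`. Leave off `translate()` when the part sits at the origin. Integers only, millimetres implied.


translate([309, 458, 0]) cube([52, 57, 1551]);
translate([719, 458, 0]) cube([52, 57, 1551]);
translate([361, 458, 270]) cube([358, 57, 39]);
translate([361, 458, 558]) cube([358, 57, 39]);
translate([361, 458, 846]) cube([358, 57, 39]);
translate([361, 458, 1134]) cube([358, 57, 39]);
translate([361, 458, 1422]) cube([358, 57, 39]);


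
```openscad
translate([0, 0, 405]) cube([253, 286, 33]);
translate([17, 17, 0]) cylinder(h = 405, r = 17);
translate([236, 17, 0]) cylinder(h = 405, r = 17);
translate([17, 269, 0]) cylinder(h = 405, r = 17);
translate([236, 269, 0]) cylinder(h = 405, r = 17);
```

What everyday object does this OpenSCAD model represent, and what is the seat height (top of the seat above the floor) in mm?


A stool. The seat height is 438 mm.

A 253×286×33 slab at z = 405 on four corner cylinders — a stool. The seat top is 405 + 33 = 438 mm.


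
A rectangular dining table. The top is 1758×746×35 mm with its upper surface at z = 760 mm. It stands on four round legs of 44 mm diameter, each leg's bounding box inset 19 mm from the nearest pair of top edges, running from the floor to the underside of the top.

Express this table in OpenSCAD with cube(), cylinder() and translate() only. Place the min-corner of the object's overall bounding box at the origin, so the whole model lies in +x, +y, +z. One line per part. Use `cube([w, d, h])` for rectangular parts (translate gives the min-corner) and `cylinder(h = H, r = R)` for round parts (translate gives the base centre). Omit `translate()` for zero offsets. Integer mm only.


// leg_h = 760 - 35 = 725
translate([0, 0, 725]) cube([1758, 746, 35]);
translate([41, 41, 0]) cylinder(h = 725, r = 22);
translate([1717, 41, 0]) cylinder(h = 725, r = 22);
translate([41, 705, 0]) cylinder(h = 725, r = 22);
translate([1717, 705, 0]) cylinder(h = 725, r = 22);


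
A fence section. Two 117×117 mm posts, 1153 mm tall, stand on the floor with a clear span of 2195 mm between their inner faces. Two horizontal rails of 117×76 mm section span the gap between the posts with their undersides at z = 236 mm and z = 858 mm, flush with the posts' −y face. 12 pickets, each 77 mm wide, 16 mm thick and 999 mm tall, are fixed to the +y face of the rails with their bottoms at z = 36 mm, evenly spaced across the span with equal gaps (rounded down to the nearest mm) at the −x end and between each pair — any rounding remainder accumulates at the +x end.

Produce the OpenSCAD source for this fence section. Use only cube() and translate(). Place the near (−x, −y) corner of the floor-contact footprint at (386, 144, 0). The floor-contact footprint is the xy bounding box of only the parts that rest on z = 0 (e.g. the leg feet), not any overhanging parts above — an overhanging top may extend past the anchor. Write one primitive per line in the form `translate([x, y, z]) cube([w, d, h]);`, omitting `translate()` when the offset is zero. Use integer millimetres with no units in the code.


translate([386, 144, 0]) cube([117, 117, 1153]);
translate([2698, 144, 0]) cube([117, 117, 1153]);
translate([503, 144, 236]) cube([2195, 117, 76]);
translate([503, 144, 858]) cube([2195, 117, 76]);
translate([600, 261, 36]) cube([77, 16, 999]);
translate([774, 261, 36]) cube([77, 16, 999]);
translate([948, 261, 36]) cube([77, 16, 999]);
translate([1122, 261, 36]) cube([77, 16, 999]);
translate([1296, 261, 36]) cube([77, 16, 999]);
translate([1470, 261, 36]) cube([77, 16, 999]);
translate([1644, 261, 36]) cube([77, 16, 999]);
translate([1818, 261, 36]) cube([77, 16, 999]);
translate([1992, 261, 36]) cube([77, 16, 999]);
translate([2166, 261, 36]) cube([77, 16, 999]);
translate([2340, 261, 36]) cube([77, 16, 999]);
translate([2514, 261, 36]) cube([77, 16, 999]);


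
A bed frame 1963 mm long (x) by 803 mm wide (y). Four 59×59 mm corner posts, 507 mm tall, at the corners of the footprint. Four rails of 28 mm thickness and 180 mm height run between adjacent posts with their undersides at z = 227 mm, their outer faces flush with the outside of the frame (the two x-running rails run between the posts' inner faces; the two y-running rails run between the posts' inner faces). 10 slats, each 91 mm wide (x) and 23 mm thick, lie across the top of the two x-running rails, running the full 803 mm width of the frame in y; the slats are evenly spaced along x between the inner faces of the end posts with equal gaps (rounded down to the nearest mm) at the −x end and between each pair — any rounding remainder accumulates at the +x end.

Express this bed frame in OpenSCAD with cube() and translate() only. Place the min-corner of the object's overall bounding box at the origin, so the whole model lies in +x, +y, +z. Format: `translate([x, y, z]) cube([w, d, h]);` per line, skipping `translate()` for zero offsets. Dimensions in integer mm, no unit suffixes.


// slat z = rail_z + rail_h = 227 + 180 = 407
// slat gap = ⌊(1845 − 10·91) / 11⌋ = 85
cube([59, 59, 507]);
translate([0, 744, 0]) cube([59, 59, 507]);
translate([1904, 0, 0]) cube([59, 59, 507]);
translate([1904, 744, 0]) cube([59, 59, 507]);
translate([59, 0, 227]) cube([1845, 28, 180]);
translate([59, 775, 227]) cube([1845, 28, 180]);
translate([0, 59, 227]) cube([28, 685, 180]);
translate([1935, 59, 227]) cube([28, 685, 180]);
translate([144, 0, 407]) cube([91, 803, 23]);
translate([320, 0, 407]) cube([91, 803, 23]);
translate([496, 0, 407]) cube([91, 803, 23]);
translate([672, 0, 407]) cube([91, 803, 23]);
translate([848, 0, 407]) cube([91, 803, 23]);
translate([1024, 0, 407]) cube([91, 803, 23]);
translate([1200, 0, 407]) cube([91, 803, 23]);
translate([1376, 0, 407]) cube([91, 803, 23]);
translate([1552, 0, 407]) cube([91, 803, 23]);
translate([1728, 0, 407]) cube([91, 803, 23]);


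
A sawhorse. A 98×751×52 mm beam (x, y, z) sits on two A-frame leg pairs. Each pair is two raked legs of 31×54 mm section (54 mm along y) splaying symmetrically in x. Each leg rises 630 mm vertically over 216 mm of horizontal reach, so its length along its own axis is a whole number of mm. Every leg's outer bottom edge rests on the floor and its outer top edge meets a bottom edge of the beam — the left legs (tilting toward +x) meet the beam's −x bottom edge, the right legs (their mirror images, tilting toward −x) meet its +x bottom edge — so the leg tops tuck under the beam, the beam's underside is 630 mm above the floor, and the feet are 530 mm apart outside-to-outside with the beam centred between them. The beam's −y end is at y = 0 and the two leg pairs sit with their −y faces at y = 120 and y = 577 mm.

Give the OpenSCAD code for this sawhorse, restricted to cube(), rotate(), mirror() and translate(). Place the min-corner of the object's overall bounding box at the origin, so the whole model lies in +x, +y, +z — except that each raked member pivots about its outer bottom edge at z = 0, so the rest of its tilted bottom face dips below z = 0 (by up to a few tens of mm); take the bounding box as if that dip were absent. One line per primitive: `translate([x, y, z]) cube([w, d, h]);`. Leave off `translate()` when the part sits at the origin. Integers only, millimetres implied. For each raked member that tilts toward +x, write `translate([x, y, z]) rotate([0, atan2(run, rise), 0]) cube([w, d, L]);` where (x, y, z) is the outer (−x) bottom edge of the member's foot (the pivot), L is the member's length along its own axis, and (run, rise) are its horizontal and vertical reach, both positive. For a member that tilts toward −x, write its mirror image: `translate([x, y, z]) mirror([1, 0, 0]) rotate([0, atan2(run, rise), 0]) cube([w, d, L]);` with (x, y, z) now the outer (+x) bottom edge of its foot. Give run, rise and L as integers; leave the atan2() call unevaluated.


translate([216, 0, 630]) cube([98, 751, 52]);
translate([0, 120, 0]) rotate([0, atan2(216, 630), 0]) cube([31, 54, 666]);
translate([530, 120, 0]) mirror([1, 0, 0]) rotate([0, atan2(216, 630), 0]) cube([31, 54, 666]);
translate([0, 577, 0]) rotate([0, atan2(216, 630), 0]) cube([31, 54, 666]);
translate([530, 577, 0]) mirror([1, 0, 0]) rotate([0, atan2(216, 630), 0]) cube([31, 54, 666]);


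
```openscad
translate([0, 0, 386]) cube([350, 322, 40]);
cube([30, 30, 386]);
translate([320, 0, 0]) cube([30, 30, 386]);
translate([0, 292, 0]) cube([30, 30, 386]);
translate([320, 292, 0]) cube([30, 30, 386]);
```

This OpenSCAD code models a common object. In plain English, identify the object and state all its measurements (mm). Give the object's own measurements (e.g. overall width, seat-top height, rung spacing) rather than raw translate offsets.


A simple wooden stool: a rectangular seat 350 mm (x) by 322 mm (y), 40 mm thick, top face at z = 426 mm, on four square legs, each 30×30 mm in cross-section. The legs rest on z = 0, each flush with a corner of the seat.


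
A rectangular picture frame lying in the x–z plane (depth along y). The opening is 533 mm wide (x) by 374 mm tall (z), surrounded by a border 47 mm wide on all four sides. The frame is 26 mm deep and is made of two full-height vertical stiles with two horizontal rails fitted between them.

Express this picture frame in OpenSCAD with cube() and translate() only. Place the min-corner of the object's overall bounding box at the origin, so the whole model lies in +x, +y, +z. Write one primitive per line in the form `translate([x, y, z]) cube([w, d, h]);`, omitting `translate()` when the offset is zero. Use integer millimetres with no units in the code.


cube([47, 26, 468]);
translate([580, 0, 0]) cube([47, 26, 468]);
translate([47, 0, 0]) cube([533, 26, 47]);
translate([47, 0, 421]) cube([533, 26, 47]);


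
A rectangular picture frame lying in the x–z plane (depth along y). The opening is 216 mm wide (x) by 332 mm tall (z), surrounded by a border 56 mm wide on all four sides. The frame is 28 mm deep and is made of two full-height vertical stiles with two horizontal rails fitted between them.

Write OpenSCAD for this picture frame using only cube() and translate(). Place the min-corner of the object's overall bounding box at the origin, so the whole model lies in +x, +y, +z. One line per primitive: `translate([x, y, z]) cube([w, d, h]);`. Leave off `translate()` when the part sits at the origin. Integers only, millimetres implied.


cube([56, 28, 444]);
translate([272, 0, 0]) cube([56, 28, 444]);
translate([56, 0, 0]) cube([216, 28, 56]);
translate([56, 0, 388]) cube([216, 28, 56]);
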